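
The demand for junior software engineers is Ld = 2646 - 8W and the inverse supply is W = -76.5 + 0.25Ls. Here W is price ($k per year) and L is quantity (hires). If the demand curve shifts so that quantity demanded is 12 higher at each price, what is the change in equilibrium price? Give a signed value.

Solving each curve for L: Ls = 306 + 4W.
Equating demand and supply, 2646 - 8W = 306 + 4W gives 12W = 2340, so W* = 195.
From the demand curve, L* = 2646 - 8(195) = 1086.
After the shift, demand is Ld = 2658 - 8W.
New equilibrium: 2352 = 12W, so W = 196 and L = 1090.
ΔW = 196 - 195 = 1.

ΔW = 1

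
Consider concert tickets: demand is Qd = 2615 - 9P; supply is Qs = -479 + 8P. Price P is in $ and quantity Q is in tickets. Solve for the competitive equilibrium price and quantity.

P* = 182, Q* = 977

The market clears where 2615 - 9P = -479 + 8P. Rearranging, 17P = 3094, hence P* = 182.
From the demand curve, Q* = 2615 - 9(182) = 977.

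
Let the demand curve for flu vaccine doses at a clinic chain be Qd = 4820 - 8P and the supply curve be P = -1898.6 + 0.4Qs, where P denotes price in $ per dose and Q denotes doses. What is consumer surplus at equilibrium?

In direct form, Qs = 4746.5 + 2.5P.
At equilibrium Qd = Qs, so 4820 - 8P = 4746.5 + 2.5P; collecting terms, 73.5 = 10.5P and P* = 7.
From the demand curve, Q* = 4820 - 8(7) = 4764.
Demand choke price (Qd = 0): P = 4820/8 = 602.5. Consumer surplus = ½ × (602.5 - 7) × 4764 = 1418481.

Consumer surplus = 1418481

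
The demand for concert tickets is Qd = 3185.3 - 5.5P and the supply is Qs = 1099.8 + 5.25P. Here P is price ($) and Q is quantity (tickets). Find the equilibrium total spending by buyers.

Total spending by buyers = 410950.2

At equilibrium Qd = Qs, so 3185.3 - 5.5P = 1099.8 + 5.25P; collecting terms, 2085.5 = 10.75P and P* = 194.
Then Q* = 3185.3 - 5.5(194) = 2118.3.
Total spending by buyers = P* × Q* = 194 × 2118.3 = 410950.2.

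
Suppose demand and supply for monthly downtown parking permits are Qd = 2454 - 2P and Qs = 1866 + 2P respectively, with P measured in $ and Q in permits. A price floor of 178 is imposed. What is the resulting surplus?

Surplus = 124

At P = 178: Qd = 2098 and Qs = 2222.
Surplus = Qs - Qd = 2222 - 2098 = 124.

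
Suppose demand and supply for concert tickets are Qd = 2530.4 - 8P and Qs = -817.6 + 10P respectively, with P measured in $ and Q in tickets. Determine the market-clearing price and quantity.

At equilibrium Qd = Qs, so 2530.4 - 8P = -817.6 + 10P; collecting terms, 3348 = 18P and P* = 186.
Plugging P* into demand: Q* = 2530.4 - 8(186) = 1042.4.

P* = 186, Q* = 1042.4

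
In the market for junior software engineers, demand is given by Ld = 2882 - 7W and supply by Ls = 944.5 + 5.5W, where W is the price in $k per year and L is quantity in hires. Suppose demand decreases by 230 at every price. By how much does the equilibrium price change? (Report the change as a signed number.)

ΔW = -18.4

Equating demand and supply, 2882 - 7W = 944.5 + 5.5W gives 12.5W = 1937.5, so W* = 155.
Substitute back: L* = 2882 - 7(155) = 1797.
After the shift, demand is Ld = 2652 - 7W.
New equilibrium: 1707.5 = 12.5W, so W = 136.6 and L = 1695.8.
ΔW = 136.6 - 155 = -18.4.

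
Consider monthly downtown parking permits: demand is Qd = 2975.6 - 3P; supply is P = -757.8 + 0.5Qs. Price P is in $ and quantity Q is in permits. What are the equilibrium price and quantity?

In direct form, Qs = 1515.6 + 2P.
Set Qd = Qs: 2975.6 - 3P = 1515.6 + 2P, so 1460 = 5P and P* = 292.
Plugging P* into demand: Q* = 2975.6 - 3(292) = 2099.6.

P* = 292, Q* = 2099.6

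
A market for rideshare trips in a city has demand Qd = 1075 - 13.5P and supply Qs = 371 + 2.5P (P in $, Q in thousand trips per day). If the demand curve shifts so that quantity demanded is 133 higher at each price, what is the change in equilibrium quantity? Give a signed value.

Equating demand and supply, 1075 - 13.5P = 371 + 2.5P gives 16P = 704, so P* = 44.
Substitute back: Q* = 1075 - 13.5(44) = 481.
After the shift, demand is Qd = 1208 - 13.5P.
The new intersection has 837 = 16P, i.e. P = 52.3125, Q = 501.78125.
ΔQ = 501.78125 - 481 = 20.78125.

ΔQ = 20.78125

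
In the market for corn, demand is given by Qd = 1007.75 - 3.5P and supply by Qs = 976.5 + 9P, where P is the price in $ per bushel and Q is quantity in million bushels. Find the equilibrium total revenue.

At equilibrium Qd = Qs, so 1007.75 - 3.5P = 976.5 + 9P; collecting terms, 31.25 = 12.5P and P* = 2.5.
Substitute back: Q* = 1007.75 - 3.5(2.5) = 999.
Total revenue = P* × Q* = 2.5 × 999 = 2497.5.

Total revenue = 2497.5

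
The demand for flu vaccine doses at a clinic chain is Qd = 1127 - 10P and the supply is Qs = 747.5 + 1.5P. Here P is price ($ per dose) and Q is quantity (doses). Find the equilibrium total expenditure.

Equating demand and supply, 1127 - 10P = 747.5 + 1.5P gives 11.5P = 379.5, so P* = 33.
Plugging P* into demand: Q* = 1127 - 10(33) = 797.
Total expenditure = P* × Q* = 33 × 797 = 26301.

Total expenditure = 26301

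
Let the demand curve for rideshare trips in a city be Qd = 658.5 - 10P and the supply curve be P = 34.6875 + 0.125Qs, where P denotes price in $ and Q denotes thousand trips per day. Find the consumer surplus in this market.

Rewriting in direct form: Qs = -277.5 + 8P.
At equilibrium Qd = Qs, so 658.5 - 10P = -277.5 + 8P; collecting terms, 936 = 18P and P* = 52.
Then Q* = 658.5 - 10(52) = 138.5.
Demand choke price (Qd = 0): P = 658.5/10 = 65.85. Consumer surplus = ½ × (65.85 - 52) × 138.5 = 959.1125.

Consumer surplus = 959.1125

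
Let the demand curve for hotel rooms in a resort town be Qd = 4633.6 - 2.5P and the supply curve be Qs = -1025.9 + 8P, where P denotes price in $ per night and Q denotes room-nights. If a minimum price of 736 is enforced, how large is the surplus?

Surplus = 2068.5

With P fixed at 736, quantity demanded is 2793.6 and quantity supplied is 4862.1.
Surplus = Qs - Qd = 4862.1 - 2793.6 = 2068.5.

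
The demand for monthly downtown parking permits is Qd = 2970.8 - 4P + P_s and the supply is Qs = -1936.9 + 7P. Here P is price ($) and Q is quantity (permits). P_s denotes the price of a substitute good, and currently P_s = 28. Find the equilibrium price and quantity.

P* = 448.7, Q* = 1204

With P_s = 28, demand is Qd = 2998.8 - 4P.
Set Qd = Qs: 2998.8 - 4P = -1936.9 + 7P, so 4935.7 = 11P and P* = 448.7.
Plugging P* into demand: Q* = 2998.8 - 4(448.7) = 1204.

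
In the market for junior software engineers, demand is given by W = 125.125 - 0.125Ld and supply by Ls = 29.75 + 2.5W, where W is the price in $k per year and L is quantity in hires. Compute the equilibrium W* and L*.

Solving each curve for L: Ld = 1001 - 8W.
At equilibrium Ld = Ls, so 1001 - 8W = 29.75 + 2.5W; collecting terms, 971.25 = 10.5W and W* = 92.5.
Then L* = 1001 - 8(92.5) = 261.

W* = 92.5, L* = 261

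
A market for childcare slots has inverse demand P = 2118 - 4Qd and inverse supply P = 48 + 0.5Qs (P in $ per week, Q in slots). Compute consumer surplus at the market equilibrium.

Consumer surplus = 423200

In direct form, Qd = 529.5 - 0.25P and Qs = -96 + 2P.
Set Qd = Qs: 529.5 - 0.25P = -96 + 2P, so 625.5 = 2.25P and P* = 278.
Plugging P* into demand: Q* = 529.5 - 0.25(278) = 460.
Demand choke price (Qd = 0): P = 529.5/0.25 = 2118. Consumer surplus = ½ × (2118 - 278) × 460 = 423200.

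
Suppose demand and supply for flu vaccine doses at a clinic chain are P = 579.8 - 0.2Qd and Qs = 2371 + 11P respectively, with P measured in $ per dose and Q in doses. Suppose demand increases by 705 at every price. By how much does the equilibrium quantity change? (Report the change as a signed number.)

Solving each curve for Q: Qd = 2899 - 5P.
At equilibrium Qd = Qs, so 2899 - 5P = 2371 + 11P; collecting terms, 528 = 16P and P* = 33.
Then Q* = 2899 - 5(33) = 2734.
After the shift, demand is Qd = 3604 - 5P.
The new intersection has 1233 = 16P, i.e. P = 77.0625, Q = 3218.6875.
ΔQ = 3218.6875 - 2734 = 484.6875.

ΔQ = 484.6875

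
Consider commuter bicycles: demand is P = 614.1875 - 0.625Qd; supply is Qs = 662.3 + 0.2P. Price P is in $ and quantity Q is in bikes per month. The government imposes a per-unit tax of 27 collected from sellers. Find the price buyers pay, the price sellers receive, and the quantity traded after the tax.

Rewriting in direct form: Qd = 982.7 - 1.6P.
Sellers keep P_s = P_b - 27 per unit, so supply in terms of the buyer price is Qs = 656.9 + 0.2P_b.
Market clearing requires 982.7 - 1.6P_b = 656.9 + 0.2P_b; hence 325.8 = 1.8P_b and P_b = 181.
Then P_s = 181 - 27 = 154 and Q = 982.7 - 1.6(181) = 693.1.

P_b = 181, P_s = 154, Q = 693.1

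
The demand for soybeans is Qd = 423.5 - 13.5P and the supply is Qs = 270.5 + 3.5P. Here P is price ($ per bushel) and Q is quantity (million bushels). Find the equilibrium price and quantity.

Set Qd = Qs: 423.5 - 13.5P = 270.5 + 3.5P, so 153 = 17P and P* = 9.
Substitute back: Q* = 423.5 - 13.5(9) = 302.

P* = 9, Q* = 302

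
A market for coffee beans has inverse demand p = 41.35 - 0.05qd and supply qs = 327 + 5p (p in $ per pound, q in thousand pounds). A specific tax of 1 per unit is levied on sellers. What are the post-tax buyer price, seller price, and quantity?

Solving each curve for q: qd = 827 - 20p.
Sellers keep p_s = p_b - 1 per unit, so supply in terms of the buyer price is qs = 322 + 5p_b.
Set qd = qs: 827 - 20p_b = 322 + 5p_b, so 505 = 25p_b and p_b = 20.2.
So p_s = 19.2 and the quantity traded is q = 827 - 20(20.2) = 423.

p_b = 20.2, p_s = 19.2, q = 423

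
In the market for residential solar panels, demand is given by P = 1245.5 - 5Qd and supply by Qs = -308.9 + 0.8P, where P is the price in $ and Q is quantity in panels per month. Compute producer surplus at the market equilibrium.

Producer surplus = 11816.40625

In direct form, Qd = 249.1 - 0.2P.
Equating demand and supply, 249.1 - 0.2P = -308.9 + 0.8P gives P = 558, so P* = 558.
From the demand curve, Q* = 249.1 - 0.2(558) = 137.5.
Supply choke price (Qs = 0): P = 386.125. Producer surplus = ½ × (558 - 386.125) × 137.5 = 11816.40625.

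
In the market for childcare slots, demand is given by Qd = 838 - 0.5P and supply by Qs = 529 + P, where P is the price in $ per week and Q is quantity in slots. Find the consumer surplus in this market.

The market clears where 838 - 0.5P = 529 + P. Rearranging, 1.5P = 309, hence P* = 206.
Substitute back: Q* = 838 - 0.5(206) = 735.
Demand choke price (Qd = 0): P = 838/0.5 = 1676. Consumer surplus = ½ × (1676 - 206) × 735 = 540225.

Consumer surplus = 540225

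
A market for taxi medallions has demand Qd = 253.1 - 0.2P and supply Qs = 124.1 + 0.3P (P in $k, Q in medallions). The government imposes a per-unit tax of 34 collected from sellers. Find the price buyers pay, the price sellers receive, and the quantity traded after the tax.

P_b = 278.4, P_s = 244.4, Q = 197.42

The tax drives a wedge P_b - P_s = 34. Substituting P_s = P_b - 34 into supply: Qs = 113.9 + 0.3P_b.
Set Qd = Qs: 253.1 - 0.2P_b = 113.9 + 0.3P_b, so 139.2 = 0.5P_b and P_b = 278.4.
So P_s = 244.4 and the quantity traded is Q = 253.1 - 0.2(278.4) = 197.42.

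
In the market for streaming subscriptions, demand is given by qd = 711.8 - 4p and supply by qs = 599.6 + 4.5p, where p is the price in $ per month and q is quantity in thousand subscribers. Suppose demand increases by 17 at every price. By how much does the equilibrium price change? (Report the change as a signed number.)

Δp = 2

Set qd = qs: 711.8 - 4p = 599.6 + 4.5p, so 112.2 = 8.5p and p* = 13.2.
Then q* = 711.8 - 4(13.2) = 659.
After the shift, demand is qd = 728.8 - 4p.
Re-solving, 8.5p = 129.2 gives p = 15.2 and q = 668.
Δp = 15.2 - 13.2 = 2.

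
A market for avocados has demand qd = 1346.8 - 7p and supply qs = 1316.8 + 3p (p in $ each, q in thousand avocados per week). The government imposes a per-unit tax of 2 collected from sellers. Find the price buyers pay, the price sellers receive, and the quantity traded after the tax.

Sellers keep p_s = p_b - 2 per unit, so supply in terms of the buyer price is qs = 1310.8 + 3p_b.
Market clearing requires 1346.8 - 7p_b = 1310.8 + 3p_b; hence 36 = 10p_b and p_b = 3.6.
Then p_s = 3.6 - 2 = 1.6 and q = 1346.8 - 7(3.6) = 1321.6.

p_b = 3.6, p_s = 1.6, q = 1321.6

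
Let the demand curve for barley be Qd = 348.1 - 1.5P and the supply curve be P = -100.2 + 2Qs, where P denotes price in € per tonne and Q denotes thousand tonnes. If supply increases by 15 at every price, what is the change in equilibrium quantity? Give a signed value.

Rewriting in direct form: Qs = 50.1 + 0.5P.
The market clears where 348.1 - 1.5P = 50.1 + 0.5P. Rearranging, 2P = 298, hence P* = 149.
Then Q* = 348.1 - 1.5(149) = 124.6.
After the shift, supply is Qs = 65.1 + 0.5P.
Re-solving, 2P = 283 gives P = 141.5 and Q = 135.85.
ΔQ = 135.85 - 124.6 = 11.25.

ΔQ = 11.25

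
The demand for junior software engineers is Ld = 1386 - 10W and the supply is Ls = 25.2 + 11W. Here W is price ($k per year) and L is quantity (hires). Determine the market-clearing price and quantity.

Equating demand and supply, 1386 - 10W = 25.2 + 11W gives 21W = 1360.8, so W* = 64.8.
Plugging W* into demand: L* = 1386 - 10(64.8) = 738.

W* = 64.8, L* = 738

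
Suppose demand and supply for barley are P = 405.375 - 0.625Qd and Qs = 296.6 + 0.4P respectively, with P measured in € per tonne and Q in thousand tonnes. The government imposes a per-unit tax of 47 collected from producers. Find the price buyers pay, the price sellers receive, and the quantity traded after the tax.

Solving each curve for Q: Qd = 648.6 - 1.6P.
Producers keep P_s = P_b - 47 per unit, so supply in terms of the buyer price is Qs = 277.8 + 0.4P_b.
Market clearing requires 648.6 - 1.6P_b = 277.8 + 0.4P_b; hence 370.8 = 2P_b and P_b = 185.4.
Then P_s = 185.4 - 47 = 138.4 and Q = 648.6 - 1.6(185.4) = 351.96.

P_b = 185.4, P_s = 138.4, Q = 351.96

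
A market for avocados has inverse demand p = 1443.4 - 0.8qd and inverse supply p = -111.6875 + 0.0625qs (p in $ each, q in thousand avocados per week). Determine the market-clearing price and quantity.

Inverting to quantity form: qd = 1804.25 - 1.25p and qs = 1787 + 16p.
Set qd = qs: 1804.25 - 1.25p = 1787 + 16p, so 17.25 = 17.25p and p* = 1.
Then q* = 1804.25 - 1.25(1) = 1803.

p* = 1, q* = 1803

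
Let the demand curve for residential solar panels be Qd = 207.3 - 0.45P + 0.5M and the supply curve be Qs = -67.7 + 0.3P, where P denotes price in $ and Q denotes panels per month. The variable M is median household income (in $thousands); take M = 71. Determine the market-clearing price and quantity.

P* = 414, Q* = 56.5

With M = 71, demand is Qd = 242.8 - 0.45P.
Set Qd = Qs: 242.8 - 0.45P = -67.7 + 0.3P, so 310.5 = 0.75P and P* = 414.
Substitute back: Q* = 242.8 - 0.45(414) = 56.5.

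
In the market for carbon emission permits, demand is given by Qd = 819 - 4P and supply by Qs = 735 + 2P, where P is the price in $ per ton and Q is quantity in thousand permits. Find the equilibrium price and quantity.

Set Qd = Qs: 819 - 4P = 735 + 2P, so 84 = 6P and P* = 14.
Then Q* = 819 - 4(14) = 763.

P* = 14, Q* = 763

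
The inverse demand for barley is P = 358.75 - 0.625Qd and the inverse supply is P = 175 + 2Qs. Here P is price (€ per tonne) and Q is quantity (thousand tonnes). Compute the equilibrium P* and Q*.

Solving each curve for Q: Qd = 574 - 1.6P and Qs = -87.5 + 0.5P.
The market clears where 574 - 1.6P = -87.5 + 0.5P. Rearranging, 2.1P = 661.5, hence P* = 315.
From the demand curve, Q* = 574 - 1.6(315) = 70.

P* = 315, Q* = 70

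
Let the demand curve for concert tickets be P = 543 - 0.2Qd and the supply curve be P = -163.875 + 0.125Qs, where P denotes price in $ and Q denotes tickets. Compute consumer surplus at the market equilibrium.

Consumer surplus = 473062.5

Rewriting in direct form: Qd = 2715 - 5P and Qs = 1311 + 8P.
Equating demand and supply, 2715 - 5P = 1311 + 8P gives 13P = 1404, so P* = 108.
Then Q* = 2715 - 5(108) = 2175.
Demand choke price (Qd = 0): P = 2715/5 = 543. Consumer surplus = ½ × (543 - 108) × 2175 = 473062.5.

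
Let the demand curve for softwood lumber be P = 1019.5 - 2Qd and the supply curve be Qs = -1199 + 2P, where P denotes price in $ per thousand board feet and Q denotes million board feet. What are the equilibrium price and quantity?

P* = 683.5, Q* = 168

Solving each curve for Q: Qd = 509.75 - 0.5P.
Set Qd = Qs: 509.75 - 0.5P = -1199 + 2P, so 1708.75 = 2.5P and P* = 683.5.
Plugging P* into demand: Q* = 509.75 - 0.5(683.5) = 168.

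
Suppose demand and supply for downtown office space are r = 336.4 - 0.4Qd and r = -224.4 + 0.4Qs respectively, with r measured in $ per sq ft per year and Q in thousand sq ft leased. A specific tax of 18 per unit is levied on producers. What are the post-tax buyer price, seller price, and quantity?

r_b = 65, r_s = 47, Q = 678.5

Inverting to quantity form: Qd = 841 - 2.5r and Qs = 561 + 2.5r.
With a tax of 18 on producers, they supply based on the net price r_s = r_b - 18, so Qs = 516 + 2.5r_b.
Market clearing requires 841 - 2.5r_b = 516 + 2.5r_b; hence 325 = 5r_b and r_b = 65.
So r_s = 47 and the quantity traded is Q = 841 - 2.5(65) = 678.5.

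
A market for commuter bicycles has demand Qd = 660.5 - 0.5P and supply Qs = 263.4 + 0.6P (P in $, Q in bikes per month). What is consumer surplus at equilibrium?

At equilibrium Qd = Qs, so 660.5 - 0.5P = 263.4 + 0.6P; collecting terms, 397.1 = 1.1P and P* = 361.
Substitute back: Q* = 660.5 - 0.5(361) = 480.
Demand choke price (Qd = 0): P = 660.5/0.5 = 1321. Consumer surplus = ½ × (1321 - 361) × 480 = 230400.

Consumer surplus = 230400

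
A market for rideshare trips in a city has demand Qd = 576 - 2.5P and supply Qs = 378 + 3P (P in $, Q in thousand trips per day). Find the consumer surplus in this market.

Consumer surplus = 47239.2

Equating demand and supply, 576 - 2.5P = 378 + 3P gives 5.5P = 198, so P* = 36.
From the demand curve, Q* = 576 - 2.5(36) = 486.
Demand choke price (Qd = 0): P = 576/2.5 = 230.4. Consumer surplus = ½ × (230.4 - 36) × 486 = 47239.2.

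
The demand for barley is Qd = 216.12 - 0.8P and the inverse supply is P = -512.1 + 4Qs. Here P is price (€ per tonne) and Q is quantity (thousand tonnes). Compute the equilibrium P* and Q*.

Inverting to quantity form: Qs = 128.025 + 0.25P.
The market clears where 216.12 - 0.8P = 128.025 + 0.25P. Rearranging, 1.05P = 88.095, hence P* = 83.9.
Substitute back: Q* = 216.12 - 0.8(83.9) = 149.

P* = 83.9, Q* = 149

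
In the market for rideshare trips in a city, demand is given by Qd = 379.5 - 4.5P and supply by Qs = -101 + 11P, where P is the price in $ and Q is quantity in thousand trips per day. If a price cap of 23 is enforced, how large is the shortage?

Shortage = 124

With P fixed at 23, quantity demanded is 276 and quantity supplied is 152.
Shortage = Qd - Qs = 276 - 152 = 124.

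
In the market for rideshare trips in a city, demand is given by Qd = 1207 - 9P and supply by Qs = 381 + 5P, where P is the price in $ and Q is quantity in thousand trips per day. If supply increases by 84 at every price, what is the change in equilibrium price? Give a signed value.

Equating demand and supply, 1207 - 9P = 381 + 5P gives 14P = 826, so P* = 59.
Then Q* = 1207 - 9(59) = 676.
After the shift, supply is Qs = 465 + 5P.
Re-solving, 14P = 742 gives P = 53 and Q = 730.
ΔP = 53 - 59 = -6.

ΔP = -6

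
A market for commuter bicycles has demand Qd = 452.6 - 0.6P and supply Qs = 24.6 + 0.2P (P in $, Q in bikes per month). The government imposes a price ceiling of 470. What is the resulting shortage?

Shortage = 52

At P = 470: Qd = 170.6 and Qs = 118.6.
Shortage = Qd - Qs = 170.6 - 118.6 = 52.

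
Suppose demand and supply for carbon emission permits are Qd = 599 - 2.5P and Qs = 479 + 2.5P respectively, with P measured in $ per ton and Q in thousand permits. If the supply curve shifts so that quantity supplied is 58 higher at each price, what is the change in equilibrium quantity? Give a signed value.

ΔQ = 29

At equilibrium Qd = Qs, so 599 - 2.5P = 479 + 2.5P; collecting terms, 120 = 5P and P* = 24.
From the demand curve, Q* = 599 - 2.5(24) = 539.
After the shift, supply is Qs = 537 + 2.5P.
The new intersection has 62 = 5P, i.e. P = 12.4, Q = 568.
ΔQ = 568 - 539 = 29.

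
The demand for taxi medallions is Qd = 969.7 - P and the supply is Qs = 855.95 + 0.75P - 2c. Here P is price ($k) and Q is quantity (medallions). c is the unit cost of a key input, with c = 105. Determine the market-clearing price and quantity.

P* = 185, Q* = 784.7

With c = 105, supply is Qs = 645.95 + 0.75P.
At equilibrium Qd = Qs, so 969.7 - P = 645.95 + 0.75P; collecting terms, 323.75 = 1.75P and P* = 185.
Then Q* = 969.7 - 185 = 784.7.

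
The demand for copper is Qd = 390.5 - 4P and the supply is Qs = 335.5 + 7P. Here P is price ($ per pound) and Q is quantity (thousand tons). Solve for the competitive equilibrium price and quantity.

P* = 5, Q* = 370.5

At equilibrium Qd = Qs, so 390.5 - 4P = 335.5 + 7P; collecting terms, 55 = 11P and P* = 5.
Plugging P* into demand: Q* = 390.5 - 4(5) = 370.5.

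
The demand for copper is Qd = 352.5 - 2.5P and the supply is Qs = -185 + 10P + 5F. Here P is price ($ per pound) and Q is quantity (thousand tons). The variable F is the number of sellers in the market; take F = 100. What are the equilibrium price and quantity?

With F = 100, supply is Qs = 315 + 10P.
The market clears where 352.5 - 2.5P = 315 + 10P. Rearranging, 12.5P = 37.5, hence P* = 3.
Then Q* = 352.5 - 2.5(3) = 345.

P* = 3, Q* = 345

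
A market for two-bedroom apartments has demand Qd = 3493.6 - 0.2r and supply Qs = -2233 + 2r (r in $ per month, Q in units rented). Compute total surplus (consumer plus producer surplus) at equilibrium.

Total surplus = 24306504.75

At equilibrium Qd = Qs, so 3493.6 - 0.2r = -2233 + 2r; collecting terms, 5726.6 = 2.2r and r* = 2603.
From the demand curve, Q* = 3493.6 - 0.2(2603) = 2973.
Demand choke price = 17468; supply choke price = 1116.5. CS = ½(17468 - 2603)(2973) = 22096822.5; PS = ½(2603 - 1116.5)(2973) = 2209682.25. Total surplus = 24306504.75.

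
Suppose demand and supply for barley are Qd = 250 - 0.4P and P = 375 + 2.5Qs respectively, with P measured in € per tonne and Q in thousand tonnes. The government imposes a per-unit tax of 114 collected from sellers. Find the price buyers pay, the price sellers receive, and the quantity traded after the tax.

Solving each curve for Q: Qs = -150 + 0.4P.
With a tax of 114 on sellers, they supply based on the net price P_s = P_b - 114, so Qs = -195.6 + 0.4P_b.
Set Qd = Qs: 250 - 0.4P_b = -195.6 + 0.4P_b, so 445.6 = 0.8P_b and P_b = 557.
Then P_s = 557 - 114 = 443 and Q = 250 - 0.4(557) = 27.2.

P_b = 557, P_s = 443, Q = 27.2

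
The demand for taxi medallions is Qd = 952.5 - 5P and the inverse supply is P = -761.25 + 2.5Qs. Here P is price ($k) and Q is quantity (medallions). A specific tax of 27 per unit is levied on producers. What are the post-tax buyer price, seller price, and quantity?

P_b = 122, P_s = 95, Q = 342.5

Inverting to quantity form: Qs = 304.5 + 0.4P.
With a tax of 27 on producers, they supply based on the net price P_s = P_b - 27, so Qs = 293.7 + 0.4P_b.
Market clearing requires 952.5 - 5P_b = 293.7 + 0.4P_b; hence 658.8 = 5.4P_b and P_b = 122.
So P_s = 95 and the quantity traded is Q = 952.5 - 5(122) = 342.5.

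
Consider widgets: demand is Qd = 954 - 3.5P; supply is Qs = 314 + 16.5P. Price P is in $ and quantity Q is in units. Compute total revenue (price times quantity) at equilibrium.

Total revenue = 26944

The market clears where 954 - 3.5P = 314 + 16.5P. Rearranging, 20P = 640, hence P* = 32.
Then Q* = 954 - 3.5(32) = 842.
Total revenue = P* × Q* = 32 × 842 = 26944.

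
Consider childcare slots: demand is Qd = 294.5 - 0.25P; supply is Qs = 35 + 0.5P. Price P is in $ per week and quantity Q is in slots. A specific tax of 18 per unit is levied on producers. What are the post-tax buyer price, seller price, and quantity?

The tax drives a wedge P_b - P_s = 18. Substituting P_s = P_b - 18 into supply: Qs = 26 + 0.5P_b.
Market clearing requires 294.5 - 0.25P_b = 26 + 0.5P_b; hence 268.5 = 0.75P_b and P_b = 358.
Then P_s = 358 - 18 = 340 and Q = 294.5 - 0.25(358) = 205.

P_b = 358, P_s = 340, Q = 205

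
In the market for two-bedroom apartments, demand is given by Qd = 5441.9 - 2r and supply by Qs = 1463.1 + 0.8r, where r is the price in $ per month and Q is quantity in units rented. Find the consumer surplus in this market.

Consumer surplus = 1689870.0025

Set Qd = Qs: 5441.9 - 2r = 1463.1 + 0.8r, so 3978.8 = 2.8r and r* = 1421.
Then Q* = 5441.9 - 2(1421) = 2599.9.
Demand choke price (Qd = 0): r = 5441.9/2 = 2720.95. Consumer surplus = ½ × (2720.95 - 1421) × 2599.9 = 1689870.0025.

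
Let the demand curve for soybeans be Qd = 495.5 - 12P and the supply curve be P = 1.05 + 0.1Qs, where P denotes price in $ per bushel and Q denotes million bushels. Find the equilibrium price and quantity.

Inverting to quantity form: Qs = -10.5 + 10P.
Set Qd = Qs: 495.5 - 12P = -10.5 + 10P, so 506 = 22P and P* = 23.
Plugging P* into demand: Q* = 495.5 - 12(23) = 219.5.

P* = 23, Q* = 219.5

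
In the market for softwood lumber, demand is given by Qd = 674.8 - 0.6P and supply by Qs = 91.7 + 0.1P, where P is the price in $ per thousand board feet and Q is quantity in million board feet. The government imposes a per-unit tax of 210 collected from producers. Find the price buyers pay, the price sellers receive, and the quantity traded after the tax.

With a tax of 210 on producers, they supply based on the net price P_s = P_b - 210, so Qs = 70.7 + 0.1P_b.
Market clearing requires 674.8 - 0.6P_b = 70.7 + 0.1P_b; hence 604.1 = 0.7P_b and P_b = 863.
Then P_s = 863 - 210 = 653 and Q = 674.8 - 0.6(863) = 157.

P_b = 863, P_s = 653, Q = 157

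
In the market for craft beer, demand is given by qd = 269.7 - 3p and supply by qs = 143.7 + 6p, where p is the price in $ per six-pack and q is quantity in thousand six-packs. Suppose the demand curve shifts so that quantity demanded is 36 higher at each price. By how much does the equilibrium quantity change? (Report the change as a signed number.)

Set qd = qs: 269.7 - 3p = 143.7 + 6p, so 126 = 9p and p* = 14.
Plugging p* into demand: q* = 269.7 - 3(14) = 227.7.
After the shift, demand is qd = 305.7 - 3p.
New equilibrium: 162 = 9p, so p = 18 and q = 251.7.
Δq = 251.7 - 227.7 = 24.

Δq = 24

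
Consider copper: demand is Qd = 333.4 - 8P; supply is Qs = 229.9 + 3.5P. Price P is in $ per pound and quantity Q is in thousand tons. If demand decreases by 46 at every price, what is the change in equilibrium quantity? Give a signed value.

The market clears where 333.4 - 8P = 229.9 + 3.5P. Rearranging, 11.5P = 103.5, hence P* = 9.
Substitute back: Q* = 333.4 - 8(9) = 261.4.
After the shift, demand is Qd = 287.4 - 8P.
New equilibrium: 57.5 = 11.5P, so P = 5 and Q = 247.4.
ΔQ = 247.4 - 261.4 = -14.

ΔQ = -14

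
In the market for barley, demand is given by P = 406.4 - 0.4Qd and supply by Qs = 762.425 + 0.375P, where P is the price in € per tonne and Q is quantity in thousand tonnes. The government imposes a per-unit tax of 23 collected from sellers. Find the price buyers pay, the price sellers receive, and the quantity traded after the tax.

P_b = 91.2, P_s = 68.2, Q = 788

Rewriting in direct form: Qd = 1016 - 2.5P.
Sellers keep P_s = P_b - 23 per unit, so supply in terms of the buyer price is Qs = 753.8 + 0.375P_b.
Market clearing requires 1016 - 2.5P_b = 753.8 + 0.375P_b; hence 262.2 = 2.875P_b and P_b = 91.2.
Then P_s = 91.2 - 23 = 68.2 and Q = 1016 - 2.5(91.2) = 788.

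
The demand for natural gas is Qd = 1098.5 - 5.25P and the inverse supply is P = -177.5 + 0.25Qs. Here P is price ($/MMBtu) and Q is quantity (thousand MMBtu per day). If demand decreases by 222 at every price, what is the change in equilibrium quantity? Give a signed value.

ΔQ = -96

Solving each curve for Q: Qs = 710 + 4P.
Set Qd = Qs: 1098.5 - 5.25P = 710 + 4P, so 388.5 = 9.25P and P* = 42.
Plugging P* into demand: Q* = 1098.5 - 5.25(42) = 878.
After the shift, demand is Qd = 876.5 - 5.25P.
Re-solving, 9.25P = 166.5 gives P = 18 and Q = 782.
ΔQ = 782 - 878 = -96.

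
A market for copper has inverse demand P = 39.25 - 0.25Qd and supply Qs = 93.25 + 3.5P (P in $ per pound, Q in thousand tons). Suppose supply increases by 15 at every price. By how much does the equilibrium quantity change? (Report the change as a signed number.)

ΔQ = 8

Solving each curve for Q: Qd = 157 - 4P.
The market clears where 157 - 4P = 93.25 + 3.5P. Rearranging, 7.5P = 63.75, hence P* = 8.5.
Plugging P* into demand: Q* = 157 - 4(8.5) = 123.
After the shift, supply is Qs = 108.25 + 3.5P.
The new intersection has 48.75 = 7.5P, i.e. P = 6.5, Q = 131.
ΔQ = 131 - 123 = 8.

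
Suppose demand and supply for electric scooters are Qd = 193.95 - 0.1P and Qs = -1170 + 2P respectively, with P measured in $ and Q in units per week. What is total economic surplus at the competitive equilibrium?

Total surplus = 87365.25

Set Qd = Qs: 193.95 - 0.1P = -1170 + 2P, so 1363.95 = 2.1P and P* = 649.5.
Then Q* = 193.95 - 0.1(649.5) = 129.
Demand choke price = 1939.5; supply choke price = 585. CS = ½(1939.5 - 649.5)(129) = 83205; PS = ½(649.5 - 585)(129) = 4160.25. Total surplus = 87365.25.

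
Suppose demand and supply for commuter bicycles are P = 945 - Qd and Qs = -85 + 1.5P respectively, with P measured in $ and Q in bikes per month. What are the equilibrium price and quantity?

P* = 412, Q* = 533

Rewriting in direct form: Qd = 945 - P.
The market clears where 945 - P = -85 + 1.5P. Rearranging, 2.5P = 1030, hence P* = 412.
From the demand curve, Q* = 945 - 412 = 533.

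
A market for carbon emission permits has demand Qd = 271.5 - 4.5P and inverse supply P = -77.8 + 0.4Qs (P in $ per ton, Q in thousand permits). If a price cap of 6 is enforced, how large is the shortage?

Inverting to quantity form: Qs = 194.5 + 2.5P.
With P fixed at 6, quantity demanded is 244.5 and quantity supplied is 209.5.
Shortage = Qd - Qs = 244.5 - 209.5 = 35.

Shortage = 35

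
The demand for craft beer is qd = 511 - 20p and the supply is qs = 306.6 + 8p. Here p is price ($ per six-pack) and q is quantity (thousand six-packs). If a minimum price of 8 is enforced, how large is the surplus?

Surplus = 19.6

Evaluating both curves at the floor price 8 gives qd = 351, qs = 370.6.
Surplus = qs - qd = 370.6 - 351 = 19.6.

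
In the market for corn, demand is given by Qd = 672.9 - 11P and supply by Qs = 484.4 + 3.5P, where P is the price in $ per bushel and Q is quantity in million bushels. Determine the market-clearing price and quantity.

P* = 13, Q* = 529.9

Set Qd = Qs: 672.9 - 11P = 484.4 + 3.5P, so 188.5 = 14.5P and P* = 13.
Then Q* = 672.9 - 11(13) = 529.9.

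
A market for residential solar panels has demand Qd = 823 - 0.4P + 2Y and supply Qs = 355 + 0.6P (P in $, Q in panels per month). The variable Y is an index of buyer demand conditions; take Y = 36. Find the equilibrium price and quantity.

P* = 540, Q* = 679

With Y = 36, demand is Qd = 895 - 0.4P.
At equilibrium Qd = Qs, so 895 - 0.4P = 355 + 0.6P; collecting terms, 540 = P and P* = 540.
Plugging P* into demand: Q* = 895 - 0.4(540) = 679.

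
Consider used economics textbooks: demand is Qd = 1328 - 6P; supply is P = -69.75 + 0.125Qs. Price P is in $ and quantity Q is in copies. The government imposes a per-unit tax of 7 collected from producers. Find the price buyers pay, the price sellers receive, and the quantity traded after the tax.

In direct form, Qs = 558 + 8P.
Producers keep P_s = P_b - 7 per unit, so supply in terms of the buyer price is Qs = 502 + 8P_b.
Equate demand and the shifted supply: 1328 - 6P_b = 502 + 8P_b, giving 14P_b = 826, so P_b = 59.
Then P_s = 59 - 7 = 52 and Q = 1328 - 6(59) = 974.

P_b = 59, P_s = 52, Q = 974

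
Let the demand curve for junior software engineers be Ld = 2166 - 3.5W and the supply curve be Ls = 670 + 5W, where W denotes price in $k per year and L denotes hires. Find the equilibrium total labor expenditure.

The market clears where 2166 - 3.5W = 670 + 5W. Rearranging, 8.5W = 1496, hence W* = 176.
Then L* = 2166 - 3.5(176) = 1550.
Total labor expenditure = W* × L* = 176 × 1550 = 272800.

Total labor expenditure = 272800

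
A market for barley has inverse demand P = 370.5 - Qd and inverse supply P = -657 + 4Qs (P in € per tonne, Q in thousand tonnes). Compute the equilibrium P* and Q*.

Inverting to quantity form: Qd = 370.5 - P and Qs = 164.25 + 0.25P.
Equating demand and supply, 370.5 - P = 164.25 + 0.25P gives 1.25P = 206.25, so P* = 165.
Substitute back: Q* = 370.5 - 165 = 205.5.

P* = 165, Q* = 205.5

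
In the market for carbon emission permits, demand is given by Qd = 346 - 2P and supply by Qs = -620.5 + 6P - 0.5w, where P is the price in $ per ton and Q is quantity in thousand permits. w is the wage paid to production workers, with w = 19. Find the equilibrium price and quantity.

With w = 19, supply is Qs = -630 + 6P.
At equilibrium Qd = Qs, so 346 - 2P = -630 + 6P; collecting terms, 976 = 8P and P* = 122.
Plugging P* into demand: Q* = 346 - 2(122) = 102.

P* = 122, Q* = 102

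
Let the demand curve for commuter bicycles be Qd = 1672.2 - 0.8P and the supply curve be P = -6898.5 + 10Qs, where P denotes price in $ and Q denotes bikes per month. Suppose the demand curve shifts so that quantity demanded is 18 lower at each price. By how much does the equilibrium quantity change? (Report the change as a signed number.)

Solving each curve for Q: Qs = 689.85 + 0.1P.
The market clears where 1672.2 - 0.8P = 689.85 + 0.1P. Rearranging, 0.9P = 982.35, hence P* = 1091.5.
Substitute back: Q* = 1672.2 - 0.8(1091.5) = 799.
After the shift, demand is Qd = 1654.2 - 0.8P.
Re-solving, 0.9P = 964.35 gives P = 1071.5 and Q = 797.
ΔQ = 797 - 799 = -2.

ΔQ = -2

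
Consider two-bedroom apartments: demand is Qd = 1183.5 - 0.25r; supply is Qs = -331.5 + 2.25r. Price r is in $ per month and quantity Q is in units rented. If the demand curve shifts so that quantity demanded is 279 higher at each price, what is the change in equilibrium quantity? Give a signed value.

ΔQ = 251.1

Set Qd = Qs: 1183.5 - 0.25r = -331.5 + 2.25r, so 1515 = 2.5r and r* = 606.
Plugging r* into demand: Q* = 1183.5 - 0.25(606) = 1032.
After the shift, demand is Qd = 1462.5 - 0.25r.
New equilibrium: 1794 = 2.5r, so r = 717.6 and Q = 1283.1.
ΔQ = 1283.1 - 1032 = 251.1.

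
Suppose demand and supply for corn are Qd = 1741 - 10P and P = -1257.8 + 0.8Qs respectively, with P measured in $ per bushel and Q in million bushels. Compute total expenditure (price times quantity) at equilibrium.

Inverting to quantity form: Qs = 1572.25 + 1.25P.
The market clears where 1741 - 10P = 1572.25 + 1.25P. Rearranging, 11.25P = 168.75, hence P* = 15.
Then Q* = 1741 - 10(15) = 1591.
Total expenditure = P* × Q* = 15 × 1591 = 23865.

Total expenditure = 23865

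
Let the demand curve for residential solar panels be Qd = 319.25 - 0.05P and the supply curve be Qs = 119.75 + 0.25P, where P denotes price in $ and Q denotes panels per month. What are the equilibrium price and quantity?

P* = 665, Q* = 286

Set Qd = Qs: 319.25 - 0.05P = 119.75 + 0.25P, so 199.5 = 0.3P and P* = 665.
Plugging P* into demand: Q* = 319.25 - 0.05(665) = 286.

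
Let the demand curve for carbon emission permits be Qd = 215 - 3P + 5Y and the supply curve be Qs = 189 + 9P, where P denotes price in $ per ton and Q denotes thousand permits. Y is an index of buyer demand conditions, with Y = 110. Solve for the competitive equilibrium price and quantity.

P* = 48, Q* = 621

With Y = 110, demand is Qd = 765 - 3P.
Set Qd = Qs: 765 - 3P = 189 + 9P, so 576 = 12P and P* = 48.
Then Q* = 765 - 3(48) = 621.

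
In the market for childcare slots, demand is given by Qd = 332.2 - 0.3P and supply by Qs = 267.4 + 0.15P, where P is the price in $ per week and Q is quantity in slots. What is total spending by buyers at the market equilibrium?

Total spending by buyers = 41616

Equating demand and supply, 332.2 - 0.3P = 267.4 + 0.15P gives 0.45P = 64.8, so P* = 144.
Then Q* = 332.2 - 0.3(144) = 289.
Total spending by buyers = P* × Q* = 144 × 289 = 41616.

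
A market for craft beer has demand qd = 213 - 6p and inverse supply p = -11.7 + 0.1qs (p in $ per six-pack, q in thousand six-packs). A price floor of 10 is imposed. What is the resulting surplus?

Rewriting in direct form: qs = 117 + 10p.
At p = 10: qd = 153 and qs = 217.
Surplus = qs - qd = 217 - 153 = 64.

Surplus = 64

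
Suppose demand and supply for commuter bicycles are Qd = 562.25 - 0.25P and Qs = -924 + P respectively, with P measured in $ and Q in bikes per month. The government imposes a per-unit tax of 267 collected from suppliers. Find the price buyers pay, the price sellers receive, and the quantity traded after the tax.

Suppliers keep P_s = P_b - 267 per unit, so supply in terms of the buyer price is Qs = -1191 + P_b.
Set Qd = Qs: 562.25 - 0.25P_b = -1191 + P_b, so 1753.25 = 1.25P_b and P_b = 1402.6.
Then P_s = 1402.6 - 267 = 1135.6 and Q = 562.25 - 0.25(1402.6) = 211.6.

P_b = 1402.6, P_s = 1135.6, Q = 211.6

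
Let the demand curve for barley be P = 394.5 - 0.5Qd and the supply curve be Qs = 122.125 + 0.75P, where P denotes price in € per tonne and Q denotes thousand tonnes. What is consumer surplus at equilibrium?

In direct form, Qd = 789 - 2P.
The market clears where 789 - 2P = 122.125 + 0.75P. Rearranging, 2.75P = 666.875, hence P* = 242.5.
Plugging P* into demand: Q* = 789 - 2(242.5) = 304.
Demand choke price (Qd = 0): P = 789/2 = 394.5. Consumer surplus = ½ × (394.5 - 242.5) × 304 = 23104.

Consumer surplus = 23104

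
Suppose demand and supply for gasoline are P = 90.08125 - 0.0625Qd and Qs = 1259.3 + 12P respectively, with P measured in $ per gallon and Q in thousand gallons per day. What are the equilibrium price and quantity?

P* = 6.5, Q* = 1337.3

Rewriting in direct form: Qd = 1441.3 - 16P.
Equating demand and supply, 1441.3 - 16P = 1259.3 + 12P gives 28P = 182, so P* = 6.5.
From the demand curve, Q* = 1441.3 - 16(6.5) = 1337.3.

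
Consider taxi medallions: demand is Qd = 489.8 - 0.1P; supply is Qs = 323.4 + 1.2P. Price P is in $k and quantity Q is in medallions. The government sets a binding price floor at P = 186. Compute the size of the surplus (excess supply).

Surplus = 75.4

With P fixed at 186, quantity demanded is 471.2 and quantity supplied is 546.6.
Surplus = Qs - Qd = 546.6 - 471.2 = 75.4.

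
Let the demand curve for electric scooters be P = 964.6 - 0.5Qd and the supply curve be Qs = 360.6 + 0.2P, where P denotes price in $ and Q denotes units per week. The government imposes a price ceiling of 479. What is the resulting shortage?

Shortage = 514.8

In direct form, Qd = 1929.2 - 2P.
At P = 479: Qd = 971.2 and Qs = 456.4.
Shortage = Qd - Qs = 971.2 - 456.4 = 514.8.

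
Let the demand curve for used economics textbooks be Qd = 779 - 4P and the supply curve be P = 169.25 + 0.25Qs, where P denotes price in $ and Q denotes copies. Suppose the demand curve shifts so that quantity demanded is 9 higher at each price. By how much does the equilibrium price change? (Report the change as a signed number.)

Rewriting in direct form: Qs = -677 + 4P.
The market clears where 779 - 4P = -677 + 4P. Rearranging, 8P = 1456, hence P* = 182.
Then Q* = 779 - 4(182) = 51.
After the shift, demand is Qd = 788 - 4P.
New equilibrium: 1465 = 8P, so P = 183.125 and Q = 55.5.
ΔP = 183.125 - 182 = 1.125.

ΔP = 1.125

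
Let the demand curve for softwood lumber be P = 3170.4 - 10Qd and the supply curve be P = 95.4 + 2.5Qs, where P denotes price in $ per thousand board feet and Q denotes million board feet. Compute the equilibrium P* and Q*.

P* = 710.4, Q* = 246

Rewriting in direct form: Qd = 317.04 - 0.1P and Qs = -38.16 + 0.4P.
At equilibrium Qd = Qs, so 317.04 - 0.1P = -38.16 + 0.4P; collecting terms, 355.2 = 0.5P and P* = 710.4.
Plugging P* into demand: Q* = 317.04 - 0.1(710.4) = 246.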